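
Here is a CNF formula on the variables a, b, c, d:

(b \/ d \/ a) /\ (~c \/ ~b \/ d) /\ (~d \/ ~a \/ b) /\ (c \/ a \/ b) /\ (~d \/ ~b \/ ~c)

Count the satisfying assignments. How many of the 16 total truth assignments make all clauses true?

7

The models are:
  a=F b=F c=T d=T
  a=F b=T c=F d=F
  a=F b=T c=F d=T
  a=T b=F c=F d=F
  a=T b=F c=T d=F
  a=T b=T c=F d=F
  a=T b=T c=F d=T
Count: 7.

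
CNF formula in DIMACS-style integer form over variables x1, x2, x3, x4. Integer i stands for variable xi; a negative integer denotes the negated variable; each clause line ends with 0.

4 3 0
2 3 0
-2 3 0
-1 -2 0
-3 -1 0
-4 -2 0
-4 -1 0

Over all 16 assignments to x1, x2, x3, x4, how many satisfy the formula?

3

The models are:
  x1=F x2=F x3=T x4=F
  x1=F x2=F x3=T x4=T
  x1=F x2=T x3=T x4=F
That's 3 in total.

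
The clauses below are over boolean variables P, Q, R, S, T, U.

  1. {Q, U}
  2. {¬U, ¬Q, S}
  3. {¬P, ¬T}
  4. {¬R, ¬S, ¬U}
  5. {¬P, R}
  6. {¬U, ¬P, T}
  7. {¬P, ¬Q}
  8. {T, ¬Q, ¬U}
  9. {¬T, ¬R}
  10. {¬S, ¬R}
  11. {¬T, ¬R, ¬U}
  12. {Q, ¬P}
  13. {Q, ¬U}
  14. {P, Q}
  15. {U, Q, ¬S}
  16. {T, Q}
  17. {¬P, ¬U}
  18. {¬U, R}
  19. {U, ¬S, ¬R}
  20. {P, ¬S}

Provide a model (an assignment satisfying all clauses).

Branch on P: take P = False.
  then Q is forced to True.
  then S is forced to False.
  then U is forced to False.
Branch on R: take R = True.
  then T is forced to False.

P=False, Q=True, R=True, S=False, T=False, U=False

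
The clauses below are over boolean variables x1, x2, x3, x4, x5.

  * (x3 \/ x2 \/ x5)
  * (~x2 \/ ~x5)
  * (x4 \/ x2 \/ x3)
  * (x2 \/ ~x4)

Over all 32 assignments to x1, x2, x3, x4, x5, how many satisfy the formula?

12

Split on x2, then x3.
  x2=T, x3=T: remaining (x1,x4,x5) ∈ {(F,F,F); (F,T,F); (T,F,F); (T,T,F)} — 4.
  x2=T, x3=F: remaining (x1,x4,x5) ∈ {(F,F,F); (F,T,F); (T,F,F); (T,T,F)} — 4.
  x2=F, x3=T: remaining (x1,x4,x5) ∈ {(F,F,F); (F,F,T); (T,F,F); (T,F,T)} — 4.
  x2=F, x3=F: a clause becomes empty — 0.
Total: 4 + 4 + 4 + 0 = 12.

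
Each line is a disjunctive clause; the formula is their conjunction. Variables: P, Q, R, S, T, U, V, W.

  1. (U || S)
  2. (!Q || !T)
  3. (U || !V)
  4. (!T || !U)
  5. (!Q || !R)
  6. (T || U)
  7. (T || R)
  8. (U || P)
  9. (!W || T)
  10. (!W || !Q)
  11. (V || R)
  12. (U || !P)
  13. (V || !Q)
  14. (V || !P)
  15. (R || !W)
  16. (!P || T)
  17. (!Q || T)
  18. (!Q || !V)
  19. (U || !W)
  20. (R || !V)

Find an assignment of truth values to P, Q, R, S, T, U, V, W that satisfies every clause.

P=F, Q=F, R=T, S=T, T=F, U=T, V=F, W=F

Q occurs only negated in the remaining clauses — set Q = False.
Pure literal: S appears only positively; assign S = True.
Branch on P: take P = False.
  then U is forced to True.
  then T is forced to False.
  then R is forced to True.
  then W is forced to False.
V is now unconstrained; take V = False.
Check each clause:
  1. (U || S) — S is true.
  2. (!Q || !T) — !T is true.
  3. (!V || U) — !V is true.
  4. (!T || !U) — !T is true.
  5. (!R || !Q) — !Q is true.
  6. (T || U) — U is true.
  7. (T || R) — R is true.
  8. (P || U) — U is true.
  9. (T || !W) — !W is true.
  10. (!Q || !W) — !W is true.
  11. (V || R) — R is true.
  12. (!P || U) — U is true.
  13. (!Q || V) — !Q is true.
  14. (V || !P) — !P is true.
  15. (R || !W) — !W is true.
  16. (T || !P) — !P is true.
  17. (T || !Q) — !Q is true.
  18. (!Q || !V) — !V is true.
  19. (!W || U) — !W is true.
  20. (!V || R) — !V is true.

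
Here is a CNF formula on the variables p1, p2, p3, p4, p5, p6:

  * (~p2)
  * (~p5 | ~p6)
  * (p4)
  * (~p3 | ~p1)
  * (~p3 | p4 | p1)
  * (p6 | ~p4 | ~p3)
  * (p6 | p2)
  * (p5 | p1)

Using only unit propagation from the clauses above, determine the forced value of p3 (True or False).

False

Unit clause (~p2) sets p2 = False.
(p4) stands alone — p4 = True.
(p6 | p2) with p2 = False leaves only p6, so p6 = True.
(~p6 | ~p5): since p6 = True, the clause reduces to (~p5). p5 = False.
In (p1 | p5), p5 is now false; p1 must hold, so p1 = True.
From (~p3 | ~p1) and p1 = True: p3 = False.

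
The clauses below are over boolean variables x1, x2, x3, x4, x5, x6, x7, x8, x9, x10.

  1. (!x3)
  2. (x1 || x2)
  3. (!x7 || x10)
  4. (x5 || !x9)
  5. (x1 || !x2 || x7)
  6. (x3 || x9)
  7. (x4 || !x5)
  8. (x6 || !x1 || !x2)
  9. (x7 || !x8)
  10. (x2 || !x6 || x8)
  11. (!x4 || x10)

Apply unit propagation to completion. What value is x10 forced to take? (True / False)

True

(!x3) is a unit clause: x3 = False.
(x3 || x9): since x3 = False, the clause reduces to (x9). x9 = True.
(x5 || !x9) with x9 = True leaves only x5, so x5 = True.
In (x4 || !x5), !x5 is now false; x4 must hold, so x4 = True.
(x10 || !x4) with x4 = True leaves only x10, so x10 = True.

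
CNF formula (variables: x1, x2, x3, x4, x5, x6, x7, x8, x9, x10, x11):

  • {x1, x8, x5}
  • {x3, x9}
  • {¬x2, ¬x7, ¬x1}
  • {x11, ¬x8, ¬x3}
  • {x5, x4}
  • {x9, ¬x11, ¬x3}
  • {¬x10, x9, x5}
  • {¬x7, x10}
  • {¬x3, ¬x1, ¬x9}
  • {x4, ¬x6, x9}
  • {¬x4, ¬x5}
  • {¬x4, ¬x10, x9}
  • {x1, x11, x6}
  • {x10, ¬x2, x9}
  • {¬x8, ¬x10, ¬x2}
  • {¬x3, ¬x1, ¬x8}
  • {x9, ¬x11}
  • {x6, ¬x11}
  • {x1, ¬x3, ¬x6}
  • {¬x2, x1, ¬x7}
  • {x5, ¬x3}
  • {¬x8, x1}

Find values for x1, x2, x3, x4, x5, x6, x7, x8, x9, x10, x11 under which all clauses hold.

x1=1, x2=0, x3=0, x4=0, x5=1, x6=1, x7=1, x8=0, x9=1, x10=1, x11=0

x2 occurs only negated in the remaining clauses — set x2 = False.
Try x1 = True.
Branch on x3: take x3 = False.
  then x9 is forced to True.
Set x4 = False and propagate.
  then x5 is forced to True.
For the remaining variables, x6 = True, x7 = True, x8 = False, x10 = True, x11 = False works.
Every clause has at least one true literal under this assignment.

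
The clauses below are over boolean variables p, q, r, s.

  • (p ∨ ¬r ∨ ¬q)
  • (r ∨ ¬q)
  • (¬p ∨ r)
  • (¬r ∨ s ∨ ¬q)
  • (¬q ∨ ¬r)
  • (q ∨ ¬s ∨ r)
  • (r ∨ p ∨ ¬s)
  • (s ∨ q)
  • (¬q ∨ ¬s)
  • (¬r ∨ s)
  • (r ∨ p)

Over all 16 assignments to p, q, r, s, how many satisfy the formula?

2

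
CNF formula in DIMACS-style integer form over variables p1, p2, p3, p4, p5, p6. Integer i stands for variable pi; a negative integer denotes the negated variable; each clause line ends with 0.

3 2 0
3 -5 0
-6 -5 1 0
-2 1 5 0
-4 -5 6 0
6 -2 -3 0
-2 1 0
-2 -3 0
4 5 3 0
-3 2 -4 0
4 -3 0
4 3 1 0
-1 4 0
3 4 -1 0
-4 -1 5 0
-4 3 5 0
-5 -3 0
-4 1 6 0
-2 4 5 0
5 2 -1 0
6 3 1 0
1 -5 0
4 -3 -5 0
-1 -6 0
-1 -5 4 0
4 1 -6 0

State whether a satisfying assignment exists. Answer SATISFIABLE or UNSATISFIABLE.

UNSATISFIABLE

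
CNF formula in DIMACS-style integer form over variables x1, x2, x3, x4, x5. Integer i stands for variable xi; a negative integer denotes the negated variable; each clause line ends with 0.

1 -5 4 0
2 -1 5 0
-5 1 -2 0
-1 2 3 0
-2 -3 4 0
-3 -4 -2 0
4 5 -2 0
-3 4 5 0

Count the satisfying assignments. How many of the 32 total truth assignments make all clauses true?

11

Split on x2, then x4.
  x2=T, x4=T: remaining (x1,x3,x5) ∈ {(F,F,F); (T,F,F); (T,F,T)} — 3.
  x2=T, x4=F: remaining (x1,x3,x5) ∈ {(T,F,T)} — 1.
  x2=F, x4=T: 5 of the 8 assignments to (x1,x3,x5) work.
  x2=F, x4=F: remaining (x1,x3,x5) ∈ {(F,F,F); (T,T,T)} — 2.
Total: 3 + 1 + 5 + 2 = 11.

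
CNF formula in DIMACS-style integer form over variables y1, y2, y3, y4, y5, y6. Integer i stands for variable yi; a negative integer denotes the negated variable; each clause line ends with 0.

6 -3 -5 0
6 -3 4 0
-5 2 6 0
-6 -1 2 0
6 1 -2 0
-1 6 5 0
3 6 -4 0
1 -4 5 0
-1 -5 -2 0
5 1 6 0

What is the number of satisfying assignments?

16

Split on y6, then y1.
  y6=T, y1=T: remaining (y2,y3,y4,y5) ∈ {(T,F,F,F); (T,F,T,F); (T,T,F,F); (T,T,T,F)} — 4.
  y6=T, y1=F: y2, y3 free; 3 ways for (y4,y5) × 2^2 = 12.
  y6=F, y1=T: a clause becomes empty — 0.
  y6=F, y1=F: a clause becomes empty — 0.
Total: 4 + 12 + 0 + 0 = 16.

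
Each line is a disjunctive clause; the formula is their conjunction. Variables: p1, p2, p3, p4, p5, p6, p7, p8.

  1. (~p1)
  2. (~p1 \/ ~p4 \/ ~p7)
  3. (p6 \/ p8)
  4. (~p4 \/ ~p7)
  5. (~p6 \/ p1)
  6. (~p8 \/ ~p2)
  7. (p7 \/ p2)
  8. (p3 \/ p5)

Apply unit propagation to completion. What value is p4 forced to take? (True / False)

False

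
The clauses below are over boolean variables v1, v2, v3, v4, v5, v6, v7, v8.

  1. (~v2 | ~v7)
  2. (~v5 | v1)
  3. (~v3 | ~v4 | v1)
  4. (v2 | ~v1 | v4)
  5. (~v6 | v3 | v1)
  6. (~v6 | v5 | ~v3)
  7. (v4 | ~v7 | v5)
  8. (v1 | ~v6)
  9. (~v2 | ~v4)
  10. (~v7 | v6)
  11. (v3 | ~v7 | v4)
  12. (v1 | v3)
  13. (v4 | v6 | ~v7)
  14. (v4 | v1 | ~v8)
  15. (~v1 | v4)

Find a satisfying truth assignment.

v1=T  v2=F  v3=T  v4=T  v5=T  v6=F  v7=F  v8=F

Check each clause:
  1. (~v7 | ~v2) — ~v7 is true.
  2. (v1 | ~v5) — v1 is true.
  3. (v1 | ~v4 | ~v3) — v1 is true.
  4. (v4 | ~v1 | v2) — v4 is true.
  5. (v1 | ~v6 | v3) — v1 is true.
  6. (v5 | ~v6 | ~v3) — ~v6 is true.
  7. (v5 | ~v7 | v4) — ~v7 is true.
  8. (~v6 | v1) — v1 is true.
  9. (~v4 | ~v2) — ~v2 is true.
  10. (~v7 | v6) — ~v7 is true.
  11. (v4 | ~v7 | v3) — ~v7 is true.
  12. (v3 | v1) — v1 is true.
  13. (~v7 | v6 | v4) — ~v7 is true.
  14. (v4 | v1 | ~v8) — ~v8 is true.
  15. (~v1 | v4) — v4 is true.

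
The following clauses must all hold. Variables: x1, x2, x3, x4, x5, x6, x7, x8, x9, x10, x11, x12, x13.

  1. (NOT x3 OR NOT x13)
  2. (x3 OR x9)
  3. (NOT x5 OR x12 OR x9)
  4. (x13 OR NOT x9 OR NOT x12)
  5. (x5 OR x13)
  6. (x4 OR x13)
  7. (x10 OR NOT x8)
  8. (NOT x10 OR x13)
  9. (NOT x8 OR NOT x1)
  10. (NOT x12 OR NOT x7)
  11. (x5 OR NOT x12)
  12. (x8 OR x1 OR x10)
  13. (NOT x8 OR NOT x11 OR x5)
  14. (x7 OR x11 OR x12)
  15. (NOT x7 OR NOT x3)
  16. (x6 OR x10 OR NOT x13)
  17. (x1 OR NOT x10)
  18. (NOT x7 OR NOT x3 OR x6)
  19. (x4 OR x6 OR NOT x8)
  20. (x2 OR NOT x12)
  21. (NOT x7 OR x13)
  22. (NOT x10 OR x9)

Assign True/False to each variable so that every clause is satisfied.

Pure literal: x4 appears only positively; assign x4 = True.
x6 occurs only positively in the remaining clauses — set x6 = True.
Branch on x1: take x1 = True.
  then x8 is forced to False.
Set x2 = False and propagate.
  then x12 is forced to False.
Set x3 = False and propagate.
  then x9 is forced to True.
The remaining clauses are satisfied by x5 = True, x7 = False, x10 = False, x11 = True, x13 = False.
Every clause has at least one true literal under this assignment.

x1=True, x2=False, x3=False, x4=True, x5=True, x6=True, x7=False, x8=False, x9=True, x10=False, x11=True, x12=False, x13=False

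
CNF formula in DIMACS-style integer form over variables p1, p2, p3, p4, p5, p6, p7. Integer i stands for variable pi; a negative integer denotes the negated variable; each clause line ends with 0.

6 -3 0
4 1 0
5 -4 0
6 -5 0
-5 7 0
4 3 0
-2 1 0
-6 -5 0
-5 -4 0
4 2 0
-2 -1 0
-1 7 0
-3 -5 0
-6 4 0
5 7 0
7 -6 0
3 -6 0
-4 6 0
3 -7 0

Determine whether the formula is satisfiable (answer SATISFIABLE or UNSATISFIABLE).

UNSATISFIABLE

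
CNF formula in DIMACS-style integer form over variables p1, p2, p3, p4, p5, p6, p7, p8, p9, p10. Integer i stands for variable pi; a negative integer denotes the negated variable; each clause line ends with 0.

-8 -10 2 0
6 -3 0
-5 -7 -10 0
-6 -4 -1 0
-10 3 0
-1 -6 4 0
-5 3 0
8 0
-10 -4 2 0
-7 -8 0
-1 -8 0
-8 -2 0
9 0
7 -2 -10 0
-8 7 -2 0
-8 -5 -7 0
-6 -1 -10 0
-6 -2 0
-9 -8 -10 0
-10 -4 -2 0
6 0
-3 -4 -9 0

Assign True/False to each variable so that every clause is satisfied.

p1 = F  p2 = F  p3 = T  p4 = F  p5 = T  p6 = T  p7 = F  p8 = T  p9 = T  p10 = F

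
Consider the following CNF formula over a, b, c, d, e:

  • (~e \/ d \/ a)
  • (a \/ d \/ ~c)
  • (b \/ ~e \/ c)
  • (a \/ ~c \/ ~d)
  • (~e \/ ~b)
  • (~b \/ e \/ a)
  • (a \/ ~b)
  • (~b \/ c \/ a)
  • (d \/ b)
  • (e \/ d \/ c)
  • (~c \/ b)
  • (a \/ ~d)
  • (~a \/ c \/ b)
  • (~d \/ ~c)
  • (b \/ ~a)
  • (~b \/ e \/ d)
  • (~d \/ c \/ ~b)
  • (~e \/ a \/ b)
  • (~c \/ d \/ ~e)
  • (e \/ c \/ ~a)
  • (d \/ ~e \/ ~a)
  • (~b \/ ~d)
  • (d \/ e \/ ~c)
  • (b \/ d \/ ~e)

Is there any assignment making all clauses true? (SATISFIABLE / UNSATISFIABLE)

UNSATISFIABLE

b = True:
  propagation gives e=False, a=True, d=True; an empty clause results — contradiction.
b = False:
  propagation gives d=True, c=False, e=False, a=True; an empty clause results — contradiction.
Every branch closes, so no satisfying assignment exists.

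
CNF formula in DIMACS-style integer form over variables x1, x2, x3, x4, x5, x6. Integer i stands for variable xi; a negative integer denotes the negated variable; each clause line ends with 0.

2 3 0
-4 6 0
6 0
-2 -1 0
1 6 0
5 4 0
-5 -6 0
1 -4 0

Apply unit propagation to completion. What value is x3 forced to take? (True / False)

True

(x6) stands alone — x6 = True.
(~x5 \/ ~x6): since x6 = True, the clause reduces to (~x5). x5 = False.
(x5 \/ x4): since x5 = False, the clause reduces to (x4). x4 = True.
From (x1 \/ ~x4) and x4 = True: x1 = True.
(~x1 \/ ~x2) with x1 = True leaves only ~x2, so x2 = False.
(x3 \/ x2): since x2 = False, the clause reduces to (x3). x3 = True.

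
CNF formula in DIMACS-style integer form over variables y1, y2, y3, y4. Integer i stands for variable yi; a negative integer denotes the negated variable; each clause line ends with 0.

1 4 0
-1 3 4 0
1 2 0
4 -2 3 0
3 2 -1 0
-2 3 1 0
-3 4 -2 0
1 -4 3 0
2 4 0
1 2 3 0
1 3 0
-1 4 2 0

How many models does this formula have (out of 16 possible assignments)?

4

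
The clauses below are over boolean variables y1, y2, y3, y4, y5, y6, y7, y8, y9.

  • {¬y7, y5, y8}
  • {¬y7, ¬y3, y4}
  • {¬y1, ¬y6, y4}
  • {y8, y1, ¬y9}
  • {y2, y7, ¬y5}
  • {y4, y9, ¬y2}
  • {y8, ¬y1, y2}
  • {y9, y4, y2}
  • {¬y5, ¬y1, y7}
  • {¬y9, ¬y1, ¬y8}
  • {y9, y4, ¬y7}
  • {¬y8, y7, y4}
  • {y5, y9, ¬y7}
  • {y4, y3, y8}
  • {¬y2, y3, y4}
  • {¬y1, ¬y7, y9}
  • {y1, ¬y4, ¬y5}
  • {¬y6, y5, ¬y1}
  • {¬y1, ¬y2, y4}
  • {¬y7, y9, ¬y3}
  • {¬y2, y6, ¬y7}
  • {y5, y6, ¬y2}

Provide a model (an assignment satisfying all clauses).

y1=0, y2=0, y3=0, y4=0, y5=1, y6=1, y7=1, y8=1, y9=1

Check each clause:
  1. {y8, y5, ¬y7} — y8 is true.
  2. {y4, ¬y3, ¬y7} — ¬y3 is true.
  3. {y4, ¬y6, ¬y1} — ¬y1 is true.
  4. {¬y9, y8, y1} — y8 is true.
  5. {¬y5, y7, y2} — y7 is true.
  6. {y9, y4, ¬y2} — y9 is true.
  7. {y8, y2, ¬y1} — y8 is true.
  8. {y2, y9, y4} — y9 is true.
  9. {¬y1, y7, ¬y5} — ¬y1 is true.
  10. {¬y9, ¬y1, ¬y8} — ¬y1 is true.
  11. {y4, y9, ¬y7} — y9 is true.
  12. {¬y8, y4, y7} — y7 is true.
  13. {y5, y9, ¬y7} — y9 is true.
  14. {y3, y4, y8} — y8 is true.
  15. {¬y2, y4, y3} — ¬y2 is true.
  16. {y9, ¬y1, ¬y7} — y9 is true.
  17. {¬y5, ¬y4, y1} — ¬y4 is true.
  18. {¬y6, y5, ¬y1} — y5 is true.
  19. {¬y1, y4, ¬y2} — ¬y2 is true.
  20. {¬y3, ¬y7, y9} — y9 is true.
  21. {¬y7, ¬y2, y6} — y6 is true.
  22. {y6, ¬y2, y5} — y5 is true.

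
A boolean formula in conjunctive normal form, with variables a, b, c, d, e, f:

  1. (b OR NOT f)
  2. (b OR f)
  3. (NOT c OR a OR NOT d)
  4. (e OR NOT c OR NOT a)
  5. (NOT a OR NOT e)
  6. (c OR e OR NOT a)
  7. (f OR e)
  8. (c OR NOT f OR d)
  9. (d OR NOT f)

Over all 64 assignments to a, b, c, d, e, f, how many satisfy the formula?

5

Satisfying assignments:
  a=F b=T c=F d=F e=T f=F
  a=F b=T c=F d=T e=F f=T
  a=F b=T c=F d=T e=T f=F
  a=F b=T c=F d=T e=T f=T
  a=F b=T c=T d=F e=T f=F
Count: 5.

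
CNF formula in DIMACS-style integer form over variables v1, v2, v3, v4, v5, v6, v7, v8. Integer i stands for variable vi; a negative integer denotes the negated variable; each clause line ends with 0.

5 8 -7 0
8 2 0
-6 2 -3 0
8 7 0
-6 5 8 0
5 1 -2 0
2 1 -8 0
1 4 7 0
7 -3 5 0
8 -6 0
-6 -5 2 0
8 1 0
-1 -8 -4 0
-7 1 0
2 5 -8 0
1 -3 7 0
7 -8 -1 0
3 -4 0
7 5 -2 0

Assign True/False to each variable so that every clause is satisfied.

v1 = 1, v2 = 1, v3 = 1, v4 = 0, v5 = 0, v6 = 0, v7 = 1, v8 = 1

v6 occurs only negated in the remaining clauses — set v6 = False.
Set v1 = True and propagate.
For the remaining variables, v2 = True, v3 = True, v4 = False, v5 = False, v7 = True, v8 = True works.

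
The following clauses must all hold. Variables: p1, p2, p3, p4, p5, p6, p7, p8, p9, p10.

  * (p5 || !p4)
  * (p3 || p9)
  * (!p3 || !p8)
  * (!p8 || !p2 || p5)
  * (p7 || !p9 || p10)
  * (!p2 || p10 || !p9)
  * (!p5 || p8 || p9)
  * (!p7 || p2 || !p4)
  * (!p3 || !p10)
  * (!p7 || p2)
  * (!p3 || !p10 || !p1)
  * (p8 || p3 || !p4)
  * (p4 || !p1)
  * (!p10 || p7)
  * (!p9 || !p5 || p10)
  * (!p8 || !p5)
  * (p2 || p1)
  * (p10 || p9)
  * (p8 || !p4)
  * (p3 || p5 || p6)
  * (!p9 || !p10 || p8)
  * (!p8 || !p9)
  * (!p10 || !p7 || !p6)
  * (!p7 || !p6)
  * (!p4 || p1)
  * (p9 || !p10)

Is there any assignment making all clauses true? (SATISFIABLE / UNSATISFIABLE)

UNSATISFIABLE

p10 = True:
  propagation gives p3=False, p9=True, p7=True, p2=True; an empty clause results — contradiction.
p10 = False:
  propagation gives p9=True, p7=True, p2=False; an empty clause results — contradiction.
Every branch closes, so no satisfying assignment exists.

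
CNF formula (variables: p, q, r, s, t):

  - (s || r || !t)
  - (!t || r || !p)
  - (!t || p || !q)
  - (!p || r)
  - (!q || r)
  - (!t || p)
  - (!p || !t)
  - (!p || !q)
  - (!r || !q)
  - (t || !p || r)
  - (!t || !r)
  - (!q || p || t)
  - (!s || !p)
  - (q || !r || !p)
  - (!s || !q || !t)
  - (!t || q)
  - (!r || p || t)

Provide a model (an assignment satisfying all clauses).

Branch on p: take p = False.
  then t is forced to False.
  then q is forced to False.
  then r is forced to False.
s is now unconstrained; take s = False.

p=False, q=False, r=False, s=False, t=False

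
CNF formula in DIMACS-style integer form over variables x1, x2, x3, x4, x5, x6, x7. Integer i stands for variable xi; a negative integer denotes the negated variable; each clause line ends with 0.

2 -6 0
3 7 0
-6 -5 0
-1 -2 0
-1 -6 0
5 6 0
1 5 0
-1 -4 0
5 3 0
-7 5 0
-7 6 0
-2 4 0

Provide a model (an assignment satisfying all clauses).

x1=T  x2=F  x3=T  x4=F  x5=T  x6=F  x7=F

x3 occurs only positively in the remaining clauses — set x3 = True.
Branch on x1: take x1 = True.
  then x2 is forced to False.
  then x6 is forced to False.
  then x5 is forced to True.
  then x4 is forced to False.
  then x7 is forced to False.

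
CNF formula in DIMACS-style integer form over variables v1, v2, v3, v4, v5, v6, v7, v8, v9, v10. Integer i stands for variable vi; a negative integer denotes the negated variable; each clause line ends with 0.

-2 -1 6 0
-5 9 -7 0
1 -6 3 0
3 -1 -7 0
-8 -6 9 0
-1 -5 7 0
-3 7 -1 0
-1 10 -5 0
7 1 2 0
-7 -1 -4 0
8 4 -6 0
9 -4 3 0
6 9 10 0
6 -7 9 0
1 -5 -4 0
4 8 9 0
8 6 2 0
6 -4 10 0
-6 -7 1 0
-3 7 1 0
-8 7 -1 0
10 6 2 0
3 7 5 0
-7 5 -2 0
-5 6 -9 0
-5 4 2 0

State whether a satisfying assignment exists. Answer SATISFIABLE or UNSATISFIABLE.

Set v1 = True and propagate.
Try v2 = False.
For the remaining variables, v3 = True, v4 = False, v5 = False, v6 = True, v7 = True, v8 = True, v9 = True, v10 = False works.
Every clause has at least one true literal under this assignment.
So v1=T, v2=F, v3=T, v4=F, v5=F, v6=T, v7=T, v8=T, v9=T, v10=F is a satisfying assignment.

SATISFIABLE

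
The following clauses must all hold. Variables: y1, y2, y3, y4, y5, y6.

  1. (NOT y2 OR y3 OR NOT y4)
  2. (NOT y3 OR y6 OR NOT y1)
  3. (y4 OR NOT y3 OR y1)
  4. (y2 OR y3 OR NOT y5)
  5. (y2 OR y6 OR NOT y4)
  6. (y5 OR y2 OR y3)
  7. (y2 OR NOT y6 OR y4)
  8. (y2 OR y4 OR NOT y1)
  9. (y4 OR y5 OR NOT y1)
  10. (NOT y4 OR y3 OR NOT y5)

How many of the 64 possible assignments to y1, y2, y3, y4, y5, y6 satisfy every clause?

Split on y4, then y2.
  y4=T, y2=T: y5 free; 3 ways for (y1,y3,y6) × 2^1 = 6.
  y4=T, y2=F: remaining (y1,y3,y5,y6) ∈ {(F,T,F,T); (F,T,T,T); (T,T,F,T); (T,T,T,T)} — 4.
  y4=F, y2=T: 7 of the 16 assignments to (y1,y3,y5,y6) work.
  y4=F, y2=F: a clause becomes empty — 0.
Total: 6 + 4 + 7 + 0 = 17.

17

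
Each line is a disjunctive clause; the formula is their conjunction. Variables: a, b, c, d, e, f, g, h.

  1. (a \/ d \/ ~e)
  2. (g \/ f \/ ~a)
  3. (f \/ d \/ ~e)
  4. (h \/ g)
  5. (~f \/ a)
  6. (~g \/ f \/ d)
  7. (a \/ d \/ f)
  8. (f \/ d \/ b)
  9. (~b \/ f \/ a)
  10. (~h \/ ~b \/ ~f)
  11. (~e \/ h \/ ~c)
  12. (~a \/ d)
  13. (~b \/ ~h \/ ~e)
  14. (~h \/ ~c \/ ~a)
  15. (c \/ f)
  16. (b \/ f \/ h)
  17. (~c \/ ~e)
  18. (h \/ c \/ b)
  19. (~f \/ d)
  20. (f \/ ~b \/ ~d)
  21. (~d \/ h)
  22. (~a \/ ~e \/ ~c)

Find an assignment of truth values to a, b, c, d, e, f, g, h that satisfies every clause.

a=T, b=F, c=F, d=T, e=F, f=T, g=T, h=T

Pure literal: e appears only negated; assign e = False.
Try a = True.
  then d is forced to True.
  then h is forced to True.
  then c is forced to False.
  then f is forced to True.
  then b is forced to False.
g is now unconstrained; take g = True.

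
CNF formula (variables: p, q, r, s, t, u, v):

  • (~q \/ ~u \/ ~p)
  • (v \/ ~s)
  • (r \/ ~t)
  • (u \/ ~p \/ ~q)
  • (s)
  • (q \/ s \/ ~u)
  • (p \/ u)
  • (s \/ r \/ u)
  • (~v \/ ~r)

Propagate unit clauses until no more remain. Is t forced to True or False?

Unit clause (s) sets s = True.
(~s \/ v): since s = True, the clause reduces to (v). v = True.
In (~r \/ ~v), ~v is now false; ~r must hold, so r = False.
(~t \/ r) with r = False leaves only ~t, so t = False.

False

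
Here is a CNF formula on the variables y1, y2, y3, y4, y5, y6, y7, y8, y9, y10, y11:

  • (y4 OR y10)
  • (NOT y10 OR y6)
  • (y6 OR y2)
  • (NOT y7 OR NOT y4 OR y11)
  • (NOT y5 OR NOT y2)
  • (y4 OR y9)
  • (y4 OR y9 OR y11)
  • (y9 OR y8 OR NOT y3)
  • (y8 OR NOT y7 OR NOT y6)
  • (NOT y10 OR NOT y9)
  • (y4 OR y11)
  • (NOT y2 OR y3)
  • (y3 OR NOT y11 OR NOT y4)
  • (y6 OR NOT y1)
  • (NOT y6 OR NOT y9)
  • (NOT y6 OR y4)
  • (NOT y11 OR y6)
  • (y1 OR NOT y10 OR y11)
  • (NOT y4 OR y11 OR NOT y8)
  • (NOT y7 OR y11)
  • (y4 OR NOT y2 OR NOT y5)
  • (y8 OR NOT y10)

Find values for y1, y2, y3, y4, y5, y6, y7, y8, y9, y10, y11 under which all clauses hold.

Set y1 = True and propagate.
  then y6 is forced to True.
  then y9 is forced to False.
  then y4 is forced to True.
For the remaining variables, y2 = False, y3 = True, y5 = True, y7 = True, y8 = True, y10 = False, y11 = True works.
Every clause has at least one true literal under this assignment.

y1=1, y2=0, y3=1, y4=1, y5=1, y6=1, y7=1, y8=1, y9=0, y10=0, y11=1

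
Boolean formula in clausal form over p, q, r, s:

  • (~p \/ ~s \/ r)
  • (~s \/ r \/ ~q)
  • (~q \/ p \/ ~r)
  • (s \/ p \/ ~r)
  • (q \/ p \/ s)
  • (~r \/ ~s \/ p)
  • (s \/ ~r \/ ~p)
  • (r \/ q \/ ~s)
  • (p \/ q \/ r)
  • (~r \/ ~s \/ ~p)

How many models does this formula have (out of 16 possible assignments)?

Satisfying assignments:
  p=F q=T r=F s=F
  p=T q=F r=F s=F
  p=T q=T r=F s=F
That's 3 in total.

3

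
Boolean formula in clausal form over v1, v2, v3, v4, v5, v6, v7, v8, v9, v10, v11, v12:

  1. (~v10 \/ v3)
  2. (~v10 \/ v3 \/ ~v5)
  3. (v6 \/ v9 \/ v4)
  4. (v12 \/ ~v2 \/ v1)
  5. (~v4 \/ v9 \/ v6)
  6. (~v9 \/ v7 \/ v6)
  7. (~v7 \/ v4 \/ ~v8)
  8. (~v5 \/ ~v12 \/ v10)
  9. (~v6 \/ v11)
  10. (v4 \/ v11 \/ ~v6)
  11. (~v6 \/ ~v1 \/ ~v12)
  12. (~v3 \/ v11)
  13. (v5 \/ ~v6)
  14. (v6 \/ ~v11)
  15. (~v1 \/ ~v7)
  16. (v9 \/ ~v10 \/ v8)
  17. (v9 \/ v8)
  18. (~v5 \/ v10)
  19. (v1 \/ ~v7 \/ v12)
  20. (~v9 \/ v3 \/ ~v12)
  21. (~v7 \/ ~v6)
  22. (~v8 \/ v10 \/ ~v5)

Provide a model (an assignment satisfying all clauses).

v1 = False  v2 = False  v3 = True  v4 = False  v5 = True  v6 = True  v7 = False  v8 = True  v9 = True  v10 = True  v11 = True  v12 = False

Pure literal: v2 appears only negated; assign v2 = False.
Set v1 = False and propagate.
Set v3 = True and propagate.
  then v11 is forced to True.
  then v6 is forced to True.
  then v5 is forced to True.
  then v10 is forced to True.
  then v7 is forced to False.
For the remaining variables, v4 = False, v8 = True, v9 = True, v12 = False works.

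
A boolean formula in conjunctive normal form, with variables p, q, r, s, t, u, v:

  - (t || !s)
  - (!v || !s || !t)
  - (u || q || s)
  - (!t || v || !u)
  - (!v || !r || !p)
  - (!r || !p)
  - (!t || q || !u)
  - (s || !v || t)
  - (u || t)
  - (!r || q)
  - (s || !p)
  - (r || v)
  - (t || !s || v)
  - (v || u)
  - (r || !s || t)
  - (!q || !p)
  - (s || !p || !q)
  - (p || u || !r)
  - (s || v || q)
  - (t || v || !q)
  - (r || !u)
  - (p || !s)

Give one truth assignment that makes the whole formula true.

p=F, q=T, r=T, s=F, t=T, u=T, v=T

Branch on p: take p = False.
  then s is forced to False.
Branch on q: take q = True.
Try r = True.
  then u is forced to True.
For the remaining variables, t = True, v = True works.
Every clause has at least one true literal under this assignment.
Check each clause:
  1. (t || !s) — !s is true.
  2. (!s || !t || !v) — !s is true.
  3. (q || u || s) — q is true.
  4. (!u || v || !t) — v is true.
  5. (!p || !r || !v) — !p is true.
  6. (!r || !p) — !p is true.
  7. (q || !u || !t) — q is true.
  8. (s || !v || t) — t is true.
  9. (u || t) — t is true.
  10. (!r || q) — q is true.
  11. (s || !p) — !p is true.
  12. (v || r) — r is true.
  13. (!s || v || t) — !s is true.
  14. (u || v) — u is true.
  15. (t || r || !s) — r is true.
  16. (!p || !q) — !p is true.
  17. (!q || !p || s) — !p is true.
  18. (p || u || !r) — u is true.
  19. (v || q || s) — q is true.
  20. (v || !q || t) — t is true.
  21. (!u || r) — r is true.
  22. (!s || p) — !s is true.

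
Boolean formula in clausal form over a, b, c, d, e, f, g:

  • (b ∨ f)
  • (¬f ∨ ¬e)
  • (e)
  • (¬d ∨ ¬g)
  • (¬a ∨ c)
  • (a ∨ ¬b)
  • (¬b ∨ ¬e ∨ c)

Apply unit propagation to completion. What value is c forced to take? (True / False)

True

(e) is a unit clause: e = True.
In (¬f ∨ ¬e), ¬e is now false; ¬f must hold, so f = False.
(f ∨ b): since f = False, the clause reduces to (b). b = True.
(¬b ∨ a): since b = True, the clause reduces to (a). a = True.
In (¬a ∨ c), ¬a is now false; c must hold, so c = True.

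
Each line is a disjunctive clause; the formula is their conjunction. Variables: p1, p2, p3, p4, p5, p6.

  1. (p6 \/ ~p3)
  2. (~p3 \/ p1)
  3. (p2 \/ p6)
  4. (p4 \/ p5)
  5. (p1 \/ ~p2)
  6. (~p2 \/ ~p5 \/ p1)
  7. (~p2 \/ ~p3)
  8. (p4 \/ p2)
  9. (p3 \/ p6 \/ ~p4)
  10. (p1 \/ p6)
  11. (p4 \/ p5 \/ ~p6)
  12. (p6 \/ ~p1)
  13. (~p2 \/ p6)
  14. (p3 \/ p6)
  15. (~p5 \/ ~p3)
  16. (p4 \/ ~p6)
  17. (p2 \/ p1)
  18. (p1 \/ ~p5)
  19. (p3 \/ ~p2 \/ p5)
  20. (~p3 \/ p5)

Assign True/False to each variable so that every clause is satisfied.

p1 = True  p2 = False  p3 = False  p4 = True  p5 = False  p6 = True

Check each clause:
  1. (p6 \/ ~p3) — ~p3 is true.
  2. (~p3 \/ p1) — p1 is true.
  3. (p2 \/ p6) — p6 is true.
  4. (p4 \/ p5) — p4 is true.
  5. (p1 \/ ~p2) — p1 is true.
  6. (~p5 \/ p1 \/ ~p2) — p1 is true.
  7. (~p3 \/ ~p2) — ~p3 is true.
  8. (p2 \/ p4) — p4 is true.
  9. (p3 \/ p6 \/ ~p4) — p6 is true.
  10. (p1 \/ p6) — p1 is true.
  11. (p5 \/ p4 \/ ~p6) — p4 is true.
  12. (~p1 \/ p6) — p6 is true.
  13. (~p2 \/ p6) — p6 is true.
  14. (p6 \/ p3) — p6 is true.
  15. (~p3 \/ ~p5) — ~p5 is true.
  16. (~p6 \/ p4) — p4 is true.
  17. (p1 \/ p2) — p1 is true.
  18. (p1 \/ ~p5) — p1 is true.
  19. (p3 \/ ~p2 \/ p5) — ~p2 is true.
  20. (~p3 \/ p5) — ~p3 is true.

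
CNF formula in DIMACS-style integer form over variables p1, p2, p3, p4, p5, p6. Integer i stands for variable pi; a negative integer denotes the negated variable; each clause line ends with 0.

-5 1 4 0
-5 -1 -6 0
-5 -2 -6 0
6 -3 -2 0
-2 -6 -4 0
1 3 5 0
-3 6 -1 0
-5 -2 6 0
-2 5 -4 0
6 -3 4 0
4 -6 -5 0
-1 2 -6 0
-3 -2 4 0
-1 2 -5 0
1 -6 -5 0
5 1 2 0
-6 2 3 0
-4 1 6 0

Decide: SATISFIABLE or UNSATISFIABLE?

SATISFIABLE

Try p1 = True.
The remaining clauses are satisfied by p2 = False, p3 = False, p4 = True, p5 = False, p6 = False.
Every clause has at least one true literal under this assignment.
So p1=True, p2=False, p3=False, p4=True, p5=False, p6=False is a satisfying assignment.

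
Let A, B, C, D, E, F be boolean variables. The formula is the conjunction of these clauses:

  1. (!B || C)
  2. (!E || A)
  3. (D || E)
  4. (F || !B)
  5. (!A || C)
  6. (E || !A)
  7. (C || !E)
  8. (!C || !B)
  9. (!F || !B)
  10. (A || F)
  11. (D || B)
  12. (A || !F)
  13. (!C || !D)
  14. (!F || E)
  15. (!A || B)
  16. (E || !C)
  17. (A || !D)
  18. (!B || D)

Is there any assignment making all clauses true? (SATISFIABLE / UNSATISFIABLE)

UNSATISFIABLE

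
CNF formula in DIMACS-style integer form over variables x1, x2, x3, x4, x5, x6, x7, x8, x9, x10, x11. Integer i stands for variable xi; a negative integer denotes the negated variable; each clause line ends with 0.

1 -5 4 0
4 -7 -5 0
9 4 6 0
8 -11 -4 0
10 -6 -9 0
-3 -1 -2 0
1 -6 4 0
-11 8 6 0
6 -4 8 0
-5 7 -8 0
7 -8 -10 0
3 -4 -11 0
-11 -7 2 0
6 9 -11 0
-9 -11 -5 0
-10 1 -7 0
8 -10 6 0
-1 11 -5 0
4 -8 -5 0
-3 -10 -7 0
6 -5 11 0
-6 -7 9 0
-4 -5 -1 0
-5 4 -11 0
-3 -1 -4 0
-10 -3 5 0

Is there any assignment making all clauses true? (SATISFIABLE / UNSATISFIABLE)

SATISFIABLE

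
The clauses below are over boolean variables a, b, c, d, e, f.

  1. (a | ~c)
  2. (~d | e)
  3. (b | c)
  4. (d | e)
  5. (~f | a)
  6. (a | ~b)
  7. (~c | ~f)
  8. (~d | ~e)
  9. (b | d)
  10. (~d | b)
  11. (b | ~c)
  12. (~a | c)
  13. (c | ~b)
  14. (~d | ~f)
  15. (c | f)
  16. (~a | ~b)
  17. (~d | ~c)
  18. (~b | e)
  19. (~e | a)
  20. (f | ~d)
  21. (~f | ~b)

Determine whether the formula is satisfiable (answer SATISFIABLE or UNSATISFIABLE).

UNSATISFIABLE

b = True:
  propagation gives a=True; an empty clause results — contradiction.
b = False:
  propagation gives c=True; an empty clause results — contradiction.
Every branch closes, so no satisfying assignment exists.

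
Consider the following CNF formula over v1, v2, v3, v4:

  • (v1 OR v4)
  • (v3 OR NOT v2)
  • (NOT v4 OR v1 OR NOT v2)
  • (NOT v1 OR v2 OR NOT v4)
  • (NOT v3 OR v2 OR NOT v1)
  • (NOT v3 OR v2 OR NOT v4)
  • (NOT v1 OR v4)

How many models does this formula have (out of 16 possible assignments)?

Satisfying assignments:
  v1=F v2=F v3=F v4=T
  v1=T v2=T v3=T v4=T
That's 2 in total.

2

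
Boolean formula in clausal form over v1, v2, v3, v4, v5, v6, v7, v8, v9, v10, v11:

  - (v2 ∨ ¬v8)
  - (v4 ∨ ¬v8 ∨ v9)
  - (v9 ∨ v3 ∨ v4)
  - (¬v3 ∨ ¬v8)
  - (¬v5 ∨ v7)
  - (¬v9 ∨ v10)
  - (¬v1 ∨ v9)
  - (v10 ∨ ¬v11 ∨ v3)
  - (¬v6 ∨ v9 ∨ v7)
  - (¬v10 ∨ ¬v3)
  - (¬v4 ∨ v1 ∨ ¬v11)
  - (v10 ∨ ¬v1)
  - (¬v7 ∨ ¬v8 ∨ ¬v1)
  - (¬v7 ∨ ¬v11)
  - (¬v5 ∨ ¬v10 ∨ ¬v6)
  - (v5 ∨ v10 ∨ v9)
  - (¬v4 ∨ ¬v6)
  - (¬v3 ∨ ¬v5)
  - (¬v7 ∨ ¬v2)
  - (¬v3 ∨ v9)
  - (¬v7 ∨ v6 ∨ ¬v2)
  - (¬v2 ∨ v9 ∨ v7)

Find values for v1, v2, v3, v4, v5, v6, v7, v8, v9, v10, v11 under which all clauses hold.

v1=T  v2=F  v3=F  v4=F  v5=F  v6=T  v7=T  v8=F  v9=T  v10=T  v11=F

Check each clause:
  1. (v2 ∨ ¬v8) — ¬v8 is true.
  2. (v9 ∨ v4 ∨ ¬v8) — ¬v8 is true.
  3. (v4 ∨ v9 ∨ v3) — v9 is true.
  4. (¬v3 ∨ ¬v8) — ¬v8 is true.
  5. (v7 ∨ ¬v5) — ¬v5 is true.
  6. (¬v9 ∨ v10) — v10 is true.
  7. (v9 ∨ ¬v1) — v9 is true.
  8. (¬v11 ∨ v10 ∨ v3) — v10 is true.
  9. (v9 ∨ v7 ∨ ¬v6) — v9 is true.
  10. (¬v10 ∨ ¬v3) — ¬v3 is true.
  11. (¬v11 ∨ v1 ∨ ¬v4) — v1 is true.
  12. (¬v1 ∨ v10) — v10 is true.
  13. (¬v1 ∨ ¬v8 ∨ ¬v7) — ¬v8 is true.
  14. (¬v11 ∨ ¬v7) — ¬v11 is true.
  15. (¬v5 ∨ ¬v10 ∨ ¬v6) — ¬v5 is true.
  16. (v10 ∨ v5 ∨ v9) — v9 is true.
  17. (¬v4 ∨ ¬v6) — ¬v4 is true.
  18. (¬v5 ∨ ¬v3) — ¬v5 is true.
  19. (¬v7 ∨ ¬v2) — ¬v2 is true.
  20. (v9 ∨ ¬v3) — v9 is true.
  21. (¬v7 ∨ ¬v2 ∨ v6) — ¬v2 is true.
  22. (¬v2 ∨ v7 ∨ v9) — v9 is true.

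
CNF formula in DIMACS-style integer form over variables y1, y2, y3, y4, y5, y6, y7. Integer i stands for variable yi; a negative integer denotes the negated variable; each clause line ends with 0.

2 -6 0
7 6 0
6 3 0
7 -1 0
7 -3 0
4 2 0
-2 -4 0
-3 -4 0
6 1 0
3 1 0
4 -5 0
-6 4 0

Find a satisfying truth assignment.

y1=True, y2=True, y3=True, y4=False, y5=False, y6=False, y7=True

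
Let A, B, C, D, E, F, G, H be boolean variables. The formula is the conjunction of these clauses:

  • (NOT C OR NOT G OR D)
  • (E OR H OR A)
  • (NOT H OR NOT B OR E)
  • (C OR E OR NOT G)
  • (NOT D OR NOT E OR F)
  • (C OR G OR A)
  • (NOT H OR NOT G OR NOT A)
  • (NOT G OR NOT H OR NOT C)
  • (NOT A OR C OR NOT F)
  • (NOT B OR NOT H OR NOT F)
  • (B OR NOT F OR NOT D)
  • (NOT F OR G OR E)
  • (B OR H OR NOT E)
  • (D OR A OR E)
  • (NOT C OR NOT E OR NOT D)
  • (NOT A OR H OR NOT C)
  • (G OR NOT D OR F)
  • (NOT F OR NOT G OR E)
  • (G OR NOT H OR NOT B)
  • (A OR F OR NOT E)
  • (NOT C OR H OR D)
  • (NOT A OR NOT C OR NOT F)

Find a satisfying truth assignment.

Try A = True.
Set B = False and propagate.
Try C = False.
  then F is forced to False.
The remaining clauses are satisfied by D = False, E = True, G = False, H = True.

A=1, B=0, C=0, D=0, E=1, F=0, G=0, H=1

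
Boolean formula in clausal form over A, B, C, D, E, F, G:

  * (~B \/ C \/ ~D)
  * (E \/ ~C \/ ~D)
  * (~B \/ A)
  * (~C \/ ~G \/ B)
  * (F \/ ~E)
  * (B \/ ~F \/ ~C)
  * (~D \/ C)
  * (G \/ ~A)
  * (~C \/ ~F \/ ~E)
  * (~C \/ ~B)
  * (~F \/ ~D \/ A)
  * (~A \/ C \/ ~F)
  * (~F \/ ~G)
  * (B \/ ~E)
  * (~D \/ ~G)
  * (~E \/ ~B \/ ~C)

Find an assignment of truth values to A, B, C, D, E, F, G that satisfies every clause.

D occurs only negated in the remaining clauses — set D = False.
Set A = True and propagate.
  then G is forced to True.
  then F is forced to False.
  then E is forced to False.
Set B = False and propagate.
  then C is forced to False.
Check each clause:
  1. (~B \/ C \/ ~D) — ~D is true.
  2. (~D \/ ~C \/ E) — ~C is true.
  3. (~B \/ A) — A is true.
  4. (~G \/ ~C \/ B) — ~C is true.
  5. (~E \/ F) — ~E is true.
  6. (B \/ ~F \/ ~C) — ~F is true.
  7. (~D \/ C) — ~D is true.
  8. (~A \/ G) — G is true.
  9. (~E \/ ~C \/ ~F) — ~F is true.
  10. (~C \/ ~B) — ~C is true.
  11. (~D \/ A \/ ~F) — A is true.
  12. (C \/ ~F \/ ~A) — ~F is true.
  13. (~F \/ ~G) — ~F is true.
  14. (B \/ ~E) — ~E is true.
  15. (~G \/ ~D) — ~D is true.
  16. (~C \/ ~B \/ ~E) — ~E is true.

A=T  B=F  C=F  D=F  E=F  F=F  G=T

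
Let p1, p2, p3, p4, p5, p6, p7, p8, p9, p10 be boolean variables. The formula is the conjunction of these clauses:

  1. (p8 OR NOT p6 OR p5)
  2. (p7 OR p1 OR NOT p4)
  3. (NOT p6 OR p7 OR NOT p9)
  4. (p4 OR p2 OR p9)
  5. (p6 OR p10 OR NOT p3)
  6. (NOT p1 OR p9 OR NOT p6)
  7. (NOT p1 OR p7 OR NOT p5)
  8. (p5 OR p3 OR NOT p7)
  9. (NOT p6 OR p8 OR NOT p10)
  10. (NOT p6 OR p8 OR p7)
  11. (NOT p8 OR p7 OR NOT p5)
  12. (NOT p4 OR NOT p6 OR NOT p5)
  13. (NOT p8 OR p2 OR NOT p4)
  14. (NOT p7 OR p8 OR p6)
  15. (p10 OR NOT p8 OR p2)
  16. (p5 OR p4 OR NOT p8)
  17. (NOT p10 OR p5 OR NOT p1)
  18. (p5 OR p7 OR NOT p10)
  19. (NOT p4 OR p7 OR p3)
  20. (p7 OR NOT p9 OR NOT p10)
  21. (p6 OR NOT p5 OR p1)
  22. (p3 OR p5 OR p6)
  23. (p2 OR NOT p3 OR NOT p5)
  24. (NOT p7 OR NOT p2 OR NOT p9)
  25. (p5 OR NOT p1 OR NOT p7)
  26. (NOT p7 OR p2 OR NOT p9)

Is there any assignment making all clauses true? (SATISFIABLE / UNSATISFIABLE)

SATISFIABLE

Set p1 = True and propagate.
Set p2 = True and propagate.
Try p3 = False.
The remaining clauses are satisfied by p4 = True, p5 = True, p6 = False, p7 = True, p8 = True, p9 = False, p10 = False.
Every clause has at least one true literal under this assignment.
So p1 = True  p2 = True  p3 = False  p4 = True  p5 = True  p6 = False  p7 = True  p8 = True  p9 = False  p10 = False is a satisfying assignment.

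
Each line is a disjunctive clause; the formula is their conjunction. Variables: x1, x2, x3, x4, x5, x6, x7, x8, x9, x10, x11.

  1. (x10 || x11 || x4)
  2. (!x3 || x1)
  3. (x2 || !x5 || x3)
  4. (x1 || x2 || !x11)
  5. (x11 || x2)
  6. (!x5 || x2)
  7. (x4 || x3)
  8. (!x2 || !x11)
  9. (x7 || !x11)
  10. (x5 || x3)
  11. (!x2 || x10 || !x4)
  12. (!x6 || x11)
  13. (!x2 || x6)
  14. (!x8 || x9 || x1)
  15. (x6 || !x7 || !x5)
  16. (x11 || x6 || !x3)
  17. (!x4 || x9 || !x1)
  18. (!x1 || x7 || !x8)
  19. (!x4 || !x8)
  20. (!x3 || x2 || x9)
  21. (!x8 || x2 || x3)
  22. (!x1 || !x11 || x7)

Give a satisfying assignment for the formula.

x1 = True, x2 = False, x3 = True, x4 = False, x5 = False, x6 = False, x7 = True, x8 = False, x9 = True, x10 = True, x11 = True

x8 occurs only negated in the remaining clauses — set x8 = False.
x9 occurs only positively in the remaining clauses — set x9 = True.
Try x1 = True.
For the remaining variables, x2 = False, x3 = True, x4 = False, x5 = False, x6 = False, x7 = True, x10 = True, x11 = True works.
Every clause has at least one true literal under this assignment.
Check each clause:
  1. (x11 || x10 || x4) — x10 is true.
  2. (!x3 || x1) — x1 is true.
  3. (!x5 || x3 || x2) — x3 is true.
  4. (!x11 || x1 || x2) — x1 is true.
  5. (x11 || x2) — x11 is true.
  6. (!x5 || x2) — !x5 is true.
  7. (x3 || x4) — x3 is true.
  8. (!x11 || !x2) — !x2 is true.
  9. (x7 || !x11) — x7 is true.
  10. (x3 || x5) — x3 is true.
  11. (!x4 || !x2 || x10) — x10 is true.
  12. (x11 || !x6) — !x6 is true.
  13. (!x2 || x6) — !x2 is true.
  14. (!x8 || x9 || x1) — !x8 is true.
  15. (x6 || !x7 || !x5) — !x5 is true.
  16. (x6 || x11 || !x3) — x11 is true.
  17. (x9 || !x4 || !x1) — x9 is true.
  18. (!x8 || !x1 || x7) — !x8 is true.
  19. (!x8 || !x4) — !x8 is true.
  20. (!x3 || x2 || x9) — x9 is true.
  21. (x2 || x3 || !x8) — !x8 is true.
  22. (!x11 || x7 || !x1) — x7 is true.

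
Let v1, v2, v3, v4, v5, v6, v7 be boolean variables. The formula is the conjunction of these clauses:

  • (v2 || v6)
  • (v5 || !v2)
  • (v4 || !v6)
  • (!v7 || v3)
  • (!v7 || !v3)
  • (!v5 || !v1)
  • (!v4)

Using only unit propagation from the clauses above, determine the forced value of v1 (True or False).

(!v4) stands alone — v4 = False.
(v4 || !v6) with v4 = False leaves only !v6, so v6 = False.
In (v2 || v6), v6 is now false; v2 must hold, so v2 = True.
(!v2 || v5): since v2 = True, the clause reduces to (v5). v5 = True.
In (!v5 || !v1), !v5 is now false; !v1 must hold, so v1 = False.

False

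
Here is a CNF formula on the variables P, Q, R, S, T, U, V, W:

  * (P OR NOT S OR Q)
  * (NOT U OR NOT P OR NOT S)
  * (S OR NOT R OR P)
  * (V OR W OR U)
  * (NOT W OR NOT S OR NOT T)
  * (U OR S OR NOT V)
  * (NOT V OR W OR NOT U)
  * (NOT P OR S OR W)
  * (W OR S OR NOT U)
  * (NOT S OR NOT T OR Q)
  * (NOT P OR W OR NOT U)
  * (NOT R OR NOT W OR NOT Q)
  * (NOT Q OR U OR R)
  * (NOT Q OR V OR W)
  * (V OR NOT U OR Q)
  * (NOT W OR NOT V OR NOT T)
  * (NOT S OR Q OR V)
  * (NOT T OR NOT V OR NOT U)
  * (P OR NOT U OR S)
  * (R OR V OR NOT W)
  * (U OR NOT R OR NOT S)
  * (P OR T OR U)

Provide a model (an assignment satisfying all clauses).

Try P = True.
Set Q = False and propagate.
The remaining clauses are satisfied by R = False, S = False, T = False, U = True, V = True, W = True.
Every clause has at least one true literal under this assignment.

P = T, Q = F, R = F, S = F, T = F, U = T, V = T, W = T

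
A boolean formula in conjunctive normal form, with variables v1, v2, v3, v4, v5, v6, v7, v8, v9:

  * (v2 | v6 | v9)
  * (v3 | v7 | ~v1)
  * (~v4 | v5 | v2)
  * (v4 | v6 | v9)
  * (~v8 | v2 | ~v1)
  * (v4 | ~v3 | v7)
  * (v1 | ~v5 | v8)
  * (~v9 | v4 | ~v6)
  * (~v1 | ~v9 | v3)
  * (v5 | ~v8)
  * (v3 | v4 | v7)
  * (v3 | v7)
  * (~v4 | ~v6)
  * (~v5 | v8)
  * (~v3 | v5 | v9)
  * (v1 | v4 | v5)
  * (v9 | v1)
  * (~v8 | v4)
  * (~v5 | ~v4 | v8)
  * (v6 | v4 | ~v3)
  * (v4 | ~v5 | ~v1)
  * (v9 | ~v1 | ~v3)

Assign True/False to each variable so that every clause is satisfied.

v1=False, v2=True, v3=False, v4=True, v5=False, v6=False, v7=True, v8=False, v9=True

Check each clause:
  1. (v2 | v6 | v9) — v9 is true.
  2. (v7 | ~v1 | v3) — ~v1 is true.
  3. (v5 | ~v4 | v2) — v2 is true.
  4. (v9 | v6 | v4) — v9 is true.
  5. (~v8 | ~v1 | v2) — ~v8 is true.
  6. (v4 | v7 | ~v3) — v4 is true.
  7. (v8 | ~v5 | v1) — ~v5 is true.
  8. (~v6 | v4 | ~v9) — ~v6 is true.
  9. (~v1 | v3 | ~v9) — ~v1 is true.
  10. (~v8 | v5) — ~v8 is true.
  11. (v3 | v4 | v7) — v4 is true.
  12. (v7 | v3) — v7 is true.
  13. (~v4 | ~v6) — ~v6 is true.
  14. (~v5 | v8) — ~v5 is true.
  15. (~v3 | v5 | v9) — v9 is true.
  16. (v1 | v5 | v4) — v4 is true.
  17. (v1 | v9) — v9 is true.
  18. (~v8 | v4) — ~v8 is true.
  19. (~v4 | ~v5 | v8) — ~v5 is true.
  20. (v6 | v4 | ~v3) — v4 is true.
  21. (~v1 | ~v5 | v4) — ~v5 is true.
  22. (~v3 | v9 | ~v1) — v9 is true.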